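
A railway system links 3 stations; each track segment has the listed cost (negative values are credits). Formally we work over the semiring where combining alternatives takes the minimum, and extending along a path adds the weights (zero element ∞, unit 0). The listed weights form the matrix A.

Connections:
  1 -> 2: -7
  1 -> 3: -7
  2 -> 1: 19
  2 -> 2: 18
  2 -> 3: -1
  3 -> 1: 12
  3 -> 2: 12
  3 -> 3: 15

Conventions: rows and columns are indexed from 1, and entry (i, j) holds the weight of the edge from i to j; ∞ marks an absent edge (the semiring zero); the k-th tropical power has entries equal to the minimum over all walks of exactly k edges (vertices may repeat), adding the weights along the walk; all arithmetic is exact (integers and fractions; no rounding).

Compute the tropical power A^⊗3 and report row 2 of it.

A^⊗2:
  [5, 5, -8]
  [11, 11, 12]
  [27, 5, 5]
A^⊗3:
  [4, -2, -2]
  [24, 4, 4]
  [17, 17, 4]
Answer: row 2 of A^⊗3 = [24, 4, 4]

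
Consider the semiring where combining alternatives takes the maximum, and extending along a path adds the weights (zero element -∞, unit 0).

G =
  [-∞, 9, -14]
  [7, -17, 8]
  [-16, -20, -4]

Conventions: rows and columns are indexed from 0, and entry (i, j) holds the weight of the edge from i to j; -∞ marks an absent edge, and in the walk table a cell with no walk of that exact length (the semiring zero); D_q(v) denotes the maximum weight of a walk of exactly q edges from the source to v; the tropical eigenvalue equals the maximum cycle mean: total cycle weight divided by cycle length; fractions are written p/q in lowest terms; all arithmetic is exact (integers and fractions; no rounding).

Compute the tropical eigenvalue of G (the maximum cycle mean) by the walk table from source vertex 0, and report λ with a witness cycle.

q=0: [0, -∞, -∞]
q=1: [-∞, 9, -14]
q=2: [16, -8, 17]
q=3: [1, 25, 13]
Optimal cycle mean attained by: cycle 0->1->0, total 9 + 7, length 2.
Answer: λ = 8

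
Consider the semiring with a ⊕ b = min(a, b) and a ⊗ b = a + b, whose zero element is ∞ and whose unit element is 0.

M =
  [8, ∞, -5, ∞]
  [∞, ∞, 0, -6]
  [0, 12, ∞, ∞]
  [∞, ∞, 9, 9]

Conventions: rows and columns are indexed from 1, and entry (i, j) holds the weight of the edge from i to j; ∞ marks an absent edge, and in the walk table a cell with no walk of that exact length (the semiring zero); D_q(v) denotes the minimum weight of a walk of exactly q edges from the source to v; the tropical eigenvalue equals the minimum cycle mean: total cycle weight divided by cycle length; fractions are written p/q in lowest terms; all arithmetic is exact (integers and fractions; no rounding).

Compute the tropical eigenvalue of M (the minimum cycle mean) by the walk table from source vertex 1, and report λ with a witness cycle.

q=0: [0, ∞, ∞, ∞]
q=1: [8, ∞, -5, ∞]
q=2: [-5, 7, 3, ∞]
q=3: [3, 15, -10, 1]
q=4: [-10, 2, -2, 9]
Optimal cycle mean attained by: cycle 1->3->1, total (-5) + 0, length 2.
Answer: λ = -5/2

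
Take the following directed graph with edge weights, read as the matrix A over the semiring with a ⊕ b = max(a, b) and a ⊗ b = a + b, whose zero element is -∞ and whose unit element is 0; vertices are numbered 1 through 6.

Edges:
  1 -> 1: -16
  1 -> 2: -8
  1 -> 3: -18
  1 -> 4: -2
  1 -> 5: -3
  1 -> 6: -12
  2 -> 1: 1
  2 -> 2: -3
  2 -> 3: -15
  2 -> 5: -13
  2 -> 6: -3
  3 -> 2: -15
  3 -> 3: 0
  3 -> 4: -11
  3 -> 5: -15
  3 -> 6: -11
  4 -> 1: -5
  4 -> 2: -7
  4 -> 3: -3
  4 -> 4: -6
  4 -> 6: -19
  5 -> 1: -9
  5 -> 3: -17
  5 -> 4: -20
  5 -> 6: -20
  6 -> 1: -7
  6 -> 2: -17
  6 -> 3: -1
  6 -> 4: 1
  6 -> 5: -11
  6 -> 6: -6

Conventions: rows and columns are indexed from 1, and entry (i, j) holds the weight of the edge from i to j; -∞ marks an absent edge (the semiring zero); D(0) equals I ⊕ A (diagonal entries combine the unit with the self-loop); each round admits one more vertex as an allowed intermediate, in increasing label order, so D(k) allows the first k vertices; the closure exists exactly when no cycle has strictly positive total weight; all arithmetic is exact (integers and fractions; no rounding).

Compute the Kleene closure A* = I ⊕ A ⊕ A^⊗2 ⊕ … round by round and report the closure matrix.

D(0):
  [0, -8, -18, -2, -3, -12]
  [1, 0, -15, -∞, -13, -3]
  [-∞, -15, 0, -11, -15, -11]
  [-5, -7, -3, 0, -∞, -19]
  [-9, -∞, -17, -20, 0, -20]
  [-7, -17, -1, 1, -11, 0]
D(1):
  [0, -8, -18, -2, -3, -12]
  [1, 0, -15, -1, -2, -3]
  [-∞, -15, 0, -11, -15, -11]
  [-5, -7, -3, 0, -8, -17]
  [-9, -17, -17, -11, 0, -20]
  [-7, -15, -1, 1, -10, 0]
D(2):
  [0, -8, -18, -2, -3, -11]
  [1, 0, -15, -1, -2, -3]
  [-14, -15, 0, -11, -15, -11]
  [-5, -7, -3, 0, -8, -10]
  [-9, -17, -17, -11, 0, -20]
  [-7, -15, -1, 1, -10, 0]
D(3):
  [0, -8, -18, -2, -3, -11]
  [1, 0, -15, -1, -2, -3]
  [-14, -15, 0, -11, -15, -11]
  [-5, -7, -3, 0, -8, -10]
  [-9, -17, -17, -11, 0, -20]
  [-7, -15, -1, 1, -10, 0]
D(4):
  [0, -8, -5, -2, -3, -11]
  [1, 0, -4, -1, -2, -3]
  [-14, -15, 0, -11, -15, -11]
  [-5, -7, -3, 0, -8, -10]
  [-9, -17, -14, -11, 0, -20]
  [-4, -6, -1, 1, -7, 0]
D(5):
  [0, -8, -5, -2, -3, -11]
  [1, 0, -4, -1, -2, -3]
  [-14, -15, 0, -11, -15, -11]
  [-5, -7, -3, 0, -8, -10]
  [-9, -17, -14, -11, 0, -20]
  [-4, -6, -1, 1, -7, 0]
D(6):
  [0, -8, -5, -2, -3, -11]
  [1, 0, -4, -1, -2, -3]
  [-14, -15, 0, -10, -15, -11]
  [-5, -7, -3, 0, -8, -10]
  [-9, -17, -14, -11, 0, -20]
  [-4, -6, -1, 1, -7, 0]
Answer: A* = [[0, -8, -5, -2, -3, -11], [1, 0, -4, -1, -2, -3], [-14, -15, 0, -10, -15, -11], [-5, -7, -3, 0, -8, -10], [-9, -17, -14, -11, 0, -20], [-4, -6, -1, 1, -7, 0]]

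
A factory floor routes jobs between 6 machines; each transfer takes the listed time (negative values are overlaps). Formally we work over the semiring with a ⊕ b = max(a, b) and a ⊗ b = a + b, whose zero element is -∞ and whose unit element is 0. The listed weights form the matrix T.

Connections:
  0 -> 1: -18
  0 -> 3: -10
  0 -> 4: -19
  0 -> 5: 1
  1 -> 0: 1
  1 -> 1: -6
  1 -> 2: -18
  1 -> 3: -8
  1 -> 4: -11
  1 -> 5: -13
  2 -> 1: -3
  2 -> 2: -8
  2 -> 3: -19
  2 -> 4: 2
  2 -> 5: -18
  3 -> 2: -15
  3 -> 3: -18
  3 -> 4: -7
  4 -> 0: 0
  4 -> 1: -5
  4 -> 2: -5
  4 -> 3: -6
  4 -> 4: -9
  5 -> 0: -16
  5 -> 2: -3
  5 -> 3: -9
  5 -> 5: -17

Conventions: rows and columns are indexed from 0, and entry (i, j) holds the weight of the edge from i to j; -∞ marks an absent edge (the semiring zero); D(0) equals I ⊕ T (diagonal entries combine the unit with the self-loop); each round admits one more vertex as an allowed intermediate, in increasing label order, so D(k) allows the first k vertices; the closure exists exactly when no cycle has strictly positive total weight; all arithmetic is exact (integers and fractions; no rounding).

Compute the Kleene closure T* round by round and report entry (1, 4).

D(0):
  [0, -18, -∞, -10, -19, 1]
  [1, 0, -18, -8, -11, -13]
  [-∞, -3, 0, -19, 2, -18]
  [-∞, -∞, -15, 0, -7, -∞]
  [0, -5, -5, -6, 0, -∞]
  [-16, -∞, -3, -9, -∞, 0]
D(1):
  [0, -18, -∞, -10, -19, 1]
  [1, 0, -18, -8, -11, 2]
  [-∞, -3, 0, -19, 2, -18]
  [-∞, -∞, -15, 0, -7, -∞]
  [0, -5, -5, -6, 0, 1]
  [-16, -34, -3, -9, -35, 0]
D(2):
  [0, -18, -36, -10, -19, 1]
  [1, 0, -18, -8, -11, 2]
  [-2, -3, 0, -11, 2, -1]
  [-∞, -∞, -15, 0, -7, -∞]
  [0, -5, -5, -6, 0, 1]
  [-16, -34, -3, -9, -35, 0]
D(3):
  [0, -18, -36, -10, -19, 1]
  [1, 0, -18, -8, -11, 2]
  [-2, -3, 0, -11, 2, -1]
  [-17, -18, -15, 0, -7, -16]
  [0, -5, -5, -6, 0, 1]
  [-5, -6, -3, -9, -1, 0]
D(4):
  [0, -18, -25, -10, -17, 1]
  [1, 0, -18, -8, -11, 2]
  [-2, -3, 0, -11, 2, -1]
  [-17, -18, -15, 0, -7, -16]
  [0, -5, -5, -6, 0, 1]
  [-5, -6, -3, -9, -1, 0]
D(5):
  [0, -18, -22, -10, -17, 1]
  [1, 0, -16, -8, -11, 2]
  [2, -3, 0, -4, 2, 3]
  [-7, -12, -12, 0, -7, -6]
  [0, -5, -5, -6, 0, 1]
  [-1, -6, -3, -7, -1, 0]
D(6):
  [0, -5, -2, -6, 0, 1]
  [1, 0, -1, -5, 1, 2]
  [2, -3, 0, -4, 2, 3]
  [-7, -12, -9, 0, -7, -6]
  [0, -5, -2, -6, 0, 1]
  [-1, -6, -3, -7, -1, 0]
Answer: T*[1][4] = 1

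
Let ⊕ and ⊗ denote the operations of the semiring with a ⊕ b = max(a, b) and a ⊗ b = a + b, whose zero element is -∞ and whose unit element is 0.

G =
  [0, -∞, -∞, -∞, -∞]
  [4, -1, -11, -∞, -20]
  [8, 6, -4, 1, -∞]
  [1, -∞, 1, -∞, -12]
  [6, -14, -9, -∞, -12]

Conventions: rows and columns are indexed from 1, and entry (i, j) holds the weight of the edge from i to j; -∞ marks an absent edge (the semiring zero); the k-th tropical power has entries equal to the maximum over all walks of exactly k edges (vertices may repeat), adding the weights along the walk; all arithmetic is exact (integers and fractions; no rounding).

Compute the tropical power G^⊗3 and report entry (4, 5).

G^⊗2:
  [0, -∞, -∞, -∞, -∞]
  [4, -2, -12, -10, -21]
  [10, 5, 2, -3, -11]
  [9, 7, -3, 2, -24]
  [6, -3, -13, -8, -24]
G^⊗3:
  [0, -∞, -∞, -∞, -∞]
  [4, -3, -9, -11, -22]
  [10, 8, -2, 3, -15]
  [11, 6, 3, -2, -10]
  [6, -4, -7, -12, -20]
Key observation: the optimum is the walk 4->3->4->5, with weight 1 + 1 + (-12) = -10.
Optimal value attained by: walk 4->3->4->5.
Answer: (G^⊗3)[4][5] = -10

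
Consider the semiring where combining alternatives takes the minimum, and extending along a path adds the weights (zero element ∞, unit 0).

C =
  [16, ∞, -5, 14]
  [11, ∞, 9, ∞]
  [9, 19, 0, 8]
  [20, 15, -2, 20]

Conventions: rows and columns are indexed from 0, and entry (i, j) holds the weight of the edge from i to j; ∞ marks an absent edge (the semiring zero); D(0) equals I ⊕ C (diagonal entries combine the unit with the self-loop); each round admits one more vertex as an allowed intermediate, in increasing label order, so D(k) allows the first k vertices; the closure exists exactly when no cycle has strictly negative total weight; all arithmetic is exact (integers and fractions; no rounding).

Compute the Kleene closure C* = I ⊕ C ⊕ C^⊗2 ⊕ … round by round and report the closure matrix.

D(0):
  [0, ∞, -5, 14]
  [11, 0, 9, ∞]
  [9, 19, 0, 8]
  [20, 15, -2, 0]
D(1):
  [0, ∞, -5, 14]
  [11, 0, 6, 25]
  [9, 19, 0, 8]
  [20, 15, -2, 0]
D(2):
  [0, ∞, -5, 14]
  [11, 0, 6, 25]
  [9, 19, 0, 8]
  [20, 15, -2, 0]
D(3):
  [0, 14, -5, 3]
  [11, 0, 6, 14]
  [9, 19, 0, 8]
  [7, 15, -2, 0]
D(4):
  [0, 14, -5, 3]
  [11, 0, 6, 14]
  [9, 19, 0, 8]
  [7, 15, -2, 0]
Answer: C* = [[0, 14, -5, 3], [11, 0, 6, 14], [9, 19, 0, 8], [7, 15, -2, 0]]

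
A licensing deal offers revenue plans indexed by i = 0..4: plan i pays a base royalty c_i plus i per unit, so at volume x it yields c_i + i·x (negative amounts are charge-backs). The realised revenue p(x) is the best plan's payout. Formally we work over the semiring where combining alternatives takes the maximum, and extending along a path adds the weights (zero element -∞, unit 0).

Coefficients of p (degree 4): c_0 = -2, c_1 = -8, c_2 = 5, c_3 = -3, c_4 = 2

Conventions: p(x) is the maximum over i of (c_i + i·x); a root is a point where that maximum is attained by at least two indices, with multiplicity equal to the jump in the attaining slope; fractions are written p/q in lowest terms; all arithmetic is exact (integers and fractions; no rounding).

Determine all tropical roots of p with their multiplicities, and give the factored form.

hull edge (i=0, c=-2) to (i=2, c=5): slope 7/2, span 2
hull edge (i=2, c=5) to (i=4, c=2): slope -3/2, span 2
Factored form: p(x) = 2 ⊗ (x ⊕ (-7/2)) ⊗ (x ⊕ (-7/2)) ⊗ (x ⊕ 3/2) ⊗ (x ⊕ 3/2)
Answer: roots = -7/2 (mult 2), 3/2 (mult 2)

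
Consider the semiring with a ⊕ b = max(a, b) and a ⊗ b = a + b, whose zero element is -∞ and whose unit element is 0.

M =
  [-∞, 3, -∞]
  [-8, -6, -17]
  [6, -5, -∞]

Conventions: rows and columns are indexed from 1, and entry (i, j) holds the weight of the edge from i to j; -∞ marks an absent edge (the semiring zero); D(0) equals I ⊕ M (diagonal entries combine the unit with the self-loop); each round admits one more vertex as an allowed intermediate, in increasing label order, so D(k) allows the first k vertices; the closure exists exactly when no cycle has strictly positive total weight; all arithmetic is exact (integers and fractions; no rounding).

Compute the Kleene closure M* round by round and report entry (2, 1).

D(0):
  [0, 3, -∞]
  [-8, 0, -17]
  [6, -5, 0]
D(1):
  [0, 3, -∞]
  [-8, 0, -17]
  [6, 9, 0]
D(2):
  [0, 3, -14]
  [-8, 0, -17]
  [6, 9, 0]
D(3):
  [0, 3, -14]
  [-8, 0, -17]
  [6, 9, 0]
Answer: M*[2][1] = -8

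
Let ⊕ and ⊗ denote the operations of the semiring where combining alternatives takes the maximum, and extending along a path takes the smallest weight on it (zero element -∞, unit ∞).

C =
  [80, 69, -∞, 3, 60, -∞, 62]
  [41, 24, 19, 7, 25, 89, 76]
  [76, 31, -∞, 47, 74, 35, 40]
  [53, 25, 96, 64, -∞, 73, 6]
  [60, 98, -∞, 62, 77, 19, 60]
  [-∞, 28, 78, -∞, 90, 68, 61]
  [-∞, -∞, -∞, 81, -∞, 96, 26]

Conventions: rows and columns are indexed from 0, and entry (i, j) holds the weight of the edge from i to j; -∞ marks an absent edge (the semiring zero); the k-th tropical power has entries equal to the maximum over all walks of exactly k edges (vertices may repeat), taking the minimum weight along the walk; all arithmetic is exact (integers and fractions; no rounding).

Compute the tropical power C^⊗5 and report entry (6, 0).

C^⊗2:
  [80, 69, 19, 62, 60, 69, 69]
  [41, 41, 78, 76, 89, 76, 61]
  [76, 74, 47, 62, 74, 47, 62]
  [76, 53, 73, 64, 74, 68, 61]
  [60, 77, 62, 62, 77, 89, 76]
  [76, 90, 68, 62, 77, 68, 61]
  [53, 28, 81, 64, 90, 73, 61]
C^⊗3:
  [80, 69, 69, 69, 69, 69, 69]
  [76, 89, 76, 64, 77, 73, 61]
  [76, 74, 62, 62, 74, 74, 74]
  [76, 74, 68, 64, 74, 68, 62]
  [62, 77, 78, 76, 89, 77, 76]
  [76, 77, 68, 62, 77, 89, 76]
  [76, 90, 73, 64, 77, 68, 61]
C^⊗4:
  [80, 69, 69, 69, 69, 69, 69]
  [76, 77, 73, 64, 77, 89, 76]
  [76, 74, 74, 74, 74, 74, 74]
  [76, 74, 68, 64, 74, 74, 74]
  [76, 89, 77, 76, 77, 77, 76]
  [76, 77, 78, 76, 89, 77, 76]
  [76, 77, 68, 64, 77, 89, 76]
C^⊗5:
  [80, 69, 69, 69, 69, 69, 69]
  [76, 77, 78, 76, 89, 77, 76]
  [76, 74, 74, 74, 74, 74, 74]
  [76, 74, 74, 74, 74, 74, 74]
  [76, 77, 77, 76, 77, 89, 76]
  [76, 89, 77, 76, 77, 77, 76]
  [76, 77, 78, 76, 89, 77, 76]
Key observation: the optimum is the walk 6->3->2->0->0->0, with weight 81 min 96 min 76 min 80 min 80 = 76.
Optimal value attained by: walk 6->3->2->0->0->0.
Answer: (C^⊗5)[6][0] = 76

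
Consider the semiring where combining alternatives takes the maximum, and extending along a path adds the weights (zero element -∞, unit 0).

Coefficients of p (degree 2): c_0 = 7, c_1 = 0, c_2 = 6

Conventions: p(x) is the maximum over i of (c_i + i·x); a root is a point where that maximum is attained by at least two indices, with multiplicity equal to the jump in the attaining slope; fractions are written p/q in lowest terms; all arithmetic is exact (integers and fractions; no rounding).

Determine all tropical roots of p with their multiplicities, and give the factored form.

hull edge (i=0, c=7) to (i=2, c=6): slope -1/2, span 2
Factored form: p(x) = 6 ⊗ (x ⊕ 1/2) ⊗ (x ⊕ 1/2)
Answer: roots = 1/2 (mult 2)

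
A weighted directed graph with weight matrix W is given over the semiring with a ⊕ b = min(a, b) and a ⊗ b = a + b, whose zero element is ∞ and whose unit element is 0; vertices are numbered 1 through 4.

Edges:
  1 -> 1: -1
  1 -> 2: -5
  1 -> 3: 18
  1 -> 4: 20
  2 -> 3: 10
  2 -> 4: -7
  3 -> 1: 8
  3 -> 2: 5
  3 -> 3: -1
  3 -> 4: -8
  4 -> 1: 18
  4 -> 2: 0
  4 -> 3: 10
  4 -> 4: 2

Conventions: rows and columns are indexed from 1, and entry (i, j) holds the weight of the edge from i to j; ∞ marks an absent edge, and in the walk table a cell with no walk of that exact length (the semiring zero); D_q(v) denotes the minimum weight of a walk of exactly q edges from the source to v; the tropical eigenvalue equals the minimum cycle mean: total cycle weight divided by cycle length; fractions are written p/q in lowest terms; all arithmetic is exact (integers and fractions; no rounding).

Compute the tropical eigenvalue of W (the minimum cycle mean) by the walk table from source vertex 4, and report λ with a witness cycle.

q=0: [∞, ∞, ∞, 0]
q=1: [18, 0, 10, 2]
q=2: [17, 2, 9, -7]
q=3: [11, -7, 3, -5]
q=4: [10, -5, 2, -14]
Optimal cycle mean attained by: cycle 2->4->2, total (-7) + 0, length 2.
Answer: λ = -7/2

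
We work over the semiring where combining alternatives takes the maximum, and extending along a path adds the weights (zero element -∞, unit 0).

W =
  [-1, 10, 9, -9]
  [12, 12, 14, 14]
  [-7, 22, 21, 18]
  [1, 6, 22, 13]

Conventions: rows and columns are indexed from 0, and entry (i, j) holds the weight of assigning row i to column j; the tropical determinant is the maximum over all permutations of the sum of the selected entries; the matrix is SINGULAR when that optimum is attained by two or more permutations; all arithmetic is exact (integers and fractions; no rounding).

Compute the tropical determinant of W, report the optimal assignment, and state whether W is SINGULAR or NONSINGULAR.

σ = (0, 1, 2, 3): (-1) + 12 + 21 + 13 = 45
σ = (0, 1, 3, 2): (-1) + 12 + 18 + 22 = 51
σ = (0, 2, 1, 3): (-1) + 14 + 22 + 13 = 48
σ = (0, 2, 3, 1): (-1) + 14 + 18 + 6 = 37
σ = (0, 3, 1, 2): (-1) + 14 + 22 + 22 = 57
σ = (0, 3, 2, 1): (-1) + 14 + 21 + 6 = 40
σ = (1, 0, 2, 3): 10 + 12 + 21 + 13 = 56
σ = (1, 0, 3, 2): 10 + 12 + 18 + 22 = 62
σ = (1, 2, 0, 3): 10 + 14 + (-7) + 13 = 30
σ = (1, 2, 3, 0): 10 + 14 + 18 + 1 = 43
σ = (1, 3, 0, 2): 10 + 14 + (-7) + 22 = 39
σ = (1, 3, 2, 0): 10 + 14 + 21 + 1 = 46
σ = (2, 0, 1, 3): 9 + 12 + 22 + 13 = 56
σ = (2, 0, 3, 1): 9 + 12 + 18 + 6 = 45
σ = (2, 1, 0, 3): 9 + 12 + (-7) + 13 = 27
σ = (2, 1, 3, 0): 9 + 12 + 18 + 1 = 40
σ = (2, 3, 0, 1): 9 + 14 + (-7) + 6 = 22
σ = (2, 3, 1, 0): 9 + 14 + 22 + 1 = 46
σ = (3, 0, 1, 2): (-9) + 12 + 22 + 22 = 47
σ = (3, 0, 2, 1): (-9) + 12 + 21 + 6 = 30
σ = (3, 1, 0, 2): (-9) + 12 + (-7) + 22 = 18
σ = (3, 1, 2, 0): (-9) + 12 + 21 + 1 = 25
σ = (3, 2, 0, 1): (-9) + 14 + (-7) + 6 = 4
σ = (3, 2, 1, 0): (-9) + 14 + 22 + 1 = 28
Optimal value attained by: σ = (1, 0, 3, 2).
Answer: det⊕(W) = 62; verdict: NONSINGULAR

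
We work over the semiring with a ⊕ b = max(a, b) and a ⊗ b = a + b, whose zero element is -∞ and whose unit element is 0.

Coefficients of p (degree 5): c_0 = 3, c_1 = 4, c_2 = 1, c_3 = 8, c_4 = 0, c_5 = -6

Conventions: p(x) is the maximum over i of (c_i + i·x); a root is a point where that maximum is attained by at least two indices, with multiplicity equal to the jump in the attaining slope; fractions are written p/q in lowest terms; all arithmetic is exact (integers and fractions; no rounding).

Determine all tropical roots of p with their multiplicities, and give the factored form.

hull edge (i=0, c=3) to (i=3, c=8): slope 5/3, span 3
hull edge (i=3, c=8) to (i=5, c=-6): slope -7, span 2
Factored form: p(x) = -6 ⊗ (x ⊕ (-5/3)) ⊗ (x ⊕ (-5/3)) ⊗ (x ⊕ (-5/3)) ⊗ (x ⊕ 7) ⊗ (x ⊕ 7)
Answer: roots = -5/3 (mult 3), 7 (mult 2)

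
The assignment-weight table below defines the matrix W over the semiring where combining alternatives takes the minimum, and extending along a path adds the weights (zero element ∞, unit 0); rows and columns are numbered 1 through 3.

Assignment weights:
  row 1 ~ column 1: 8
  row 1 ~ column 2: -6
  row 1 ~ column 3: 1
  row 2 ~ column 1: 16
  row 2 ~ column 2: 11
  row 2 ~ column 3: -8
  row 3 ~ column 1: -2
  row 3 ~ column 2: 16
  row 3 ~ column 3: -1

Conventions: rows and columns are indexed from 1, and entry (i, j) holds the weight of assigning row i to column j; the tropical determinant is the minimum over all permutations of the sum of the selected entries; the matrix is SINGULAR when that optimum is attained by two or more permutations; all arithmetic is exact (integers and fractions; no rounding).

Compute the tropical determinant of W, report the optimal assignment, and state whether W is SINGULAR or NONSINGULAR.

σ = (1, 2, 3): 8 + 11 + (-1) = 18
σ = (1, 3, 2): 8 + (-8) + 16 = 16
σ = (2, 1, 3): (-6) + 16 + (-1) = 9
σ = (2, 3, 1): (-6) + (-8) + (-2) = -16
σ = (3, 1, 2): 1 + 16 + 16 = 33
σ = (3, 2, 1): 1 + 11 + (-2) = 10
Optimal value attained by: σ = (2, 3, 1).
Answer: det⊕(W) = -16; verdict: NONSINGULAR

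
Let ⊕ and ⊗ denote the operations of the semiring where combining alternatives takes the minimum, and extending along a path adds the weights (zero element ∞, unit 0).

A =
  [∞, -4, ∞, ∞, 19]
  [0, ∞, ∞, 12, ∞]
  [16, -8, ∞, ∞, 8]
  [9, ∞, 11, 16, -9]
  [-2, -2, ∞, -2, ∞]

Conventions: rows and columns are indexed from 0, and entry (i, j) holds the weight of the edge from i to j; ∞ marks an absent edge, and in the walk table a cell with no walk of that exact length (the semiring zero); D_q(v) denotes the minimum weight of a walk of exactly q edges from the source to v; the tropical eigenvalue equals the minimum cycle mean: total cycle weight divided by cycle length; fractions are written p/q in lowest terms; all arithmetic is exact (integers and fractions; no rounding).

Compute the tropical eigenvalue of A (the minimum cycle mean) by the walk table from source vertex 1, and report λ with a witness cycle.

q=0: [∞, 0, ∞, ∞, ∞]
q=1: [0, ∞, ∞, 12, ∞]
q=2: [21, -4, 23, 28, 3]
q=3: [-4, 1, 39, 1, 19]
q=4: [1, -8, 12, 13, -8]
q=5: [-10, -10, 24, -10, 4]
Optimal cycle mean attained by: cycle 3->4->3, total (-9) + (-2), length 2.
Answer: λ = -11/2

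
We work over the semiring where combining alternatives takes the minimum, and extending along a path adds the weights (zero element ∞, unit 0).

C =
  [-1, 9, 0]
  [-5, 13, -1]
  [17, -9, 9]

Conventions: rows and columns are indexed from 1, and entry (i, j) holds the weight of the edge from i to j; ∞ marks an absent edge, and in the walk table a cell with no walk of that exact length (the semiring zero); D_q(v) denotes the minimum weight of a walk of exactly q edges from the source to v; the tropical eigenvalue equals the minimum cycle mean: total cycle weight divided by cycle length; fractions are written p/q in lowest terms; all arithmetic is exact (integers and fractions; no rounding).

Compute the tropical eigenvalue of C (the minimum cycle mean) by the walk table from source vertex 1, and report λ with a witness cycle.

q=0: [0, ∞, ∞]
q=1: [-1, 9, 0]
q=2: [-2, -9, -1]
q=3: [-14, -10, -10]
Optimal cycle mean attained by: cycle 2->3->2, total (-1) + (-9), length 2.
Answer: λ = -5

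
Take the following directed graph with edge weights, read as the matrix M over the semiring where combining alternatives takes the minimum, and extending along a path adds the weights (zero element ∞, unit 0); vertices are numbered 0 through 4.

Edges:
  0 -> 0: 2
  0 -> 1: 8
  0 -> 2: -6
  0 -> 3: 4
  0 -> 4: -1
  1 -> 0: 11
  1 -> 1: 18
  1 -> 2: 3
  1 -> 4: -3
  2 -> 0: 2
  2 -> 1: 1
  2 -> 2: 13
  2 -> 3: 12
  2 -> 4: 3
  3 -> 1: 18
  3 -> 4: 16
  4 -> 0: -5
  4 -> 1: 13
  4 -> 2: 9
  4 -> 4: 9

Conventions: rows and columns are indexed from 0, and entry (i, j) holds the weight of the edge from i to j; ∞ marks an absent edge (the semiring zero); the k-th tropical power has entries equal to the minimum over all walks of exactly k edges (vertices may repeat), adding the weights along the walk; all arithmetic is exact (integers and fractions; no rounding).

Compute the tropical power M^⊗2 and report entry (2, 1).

M^⊗2:
  [-6, -5, -4, 6, -3]
  [-8, 4, 5, 15, 6]
  [-2, 10, -4, 6, -2]
  [11, 29, 21, ∞, 15]
  [-3, 3, -11, -1, -6]
Key observation: the optimum is the walk 2->0->1, with weight 2 + 8 = 10.
Optimal value attained by: walk 2->0->1.
Answer: (M^⊗2)[2][1] = 10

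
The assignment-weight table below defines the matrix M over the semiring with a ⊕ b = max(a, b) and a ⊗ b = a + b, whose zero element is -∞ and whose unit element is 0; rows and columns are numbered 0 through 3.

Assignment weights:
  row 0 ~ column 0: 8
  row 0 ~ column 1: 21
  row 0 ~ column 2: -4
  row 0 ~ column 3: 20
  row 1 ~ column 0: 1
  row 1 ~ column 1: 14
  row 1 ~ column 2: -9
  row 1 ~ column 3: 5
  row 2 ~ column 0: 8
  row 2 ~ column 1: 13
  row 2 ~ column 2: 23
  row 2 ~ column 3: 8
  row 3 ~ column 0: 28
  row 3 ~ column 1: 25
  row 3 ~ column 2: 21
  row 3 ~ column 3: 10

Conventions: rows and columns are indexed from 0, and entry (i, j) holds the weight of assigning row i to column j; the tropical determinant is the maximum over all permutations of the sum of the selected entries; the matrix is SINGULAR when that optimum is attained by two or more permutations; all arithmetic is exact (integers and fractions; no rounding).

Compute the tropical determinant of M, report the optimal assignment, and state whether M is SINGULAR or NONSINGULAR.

σ = (0, 1, 2, 3): 8 + 14 + 23 + 10 = 55
σ = (0, 1, 3, 2): 8 + 14 + 8 + 21 = 51
σ = (0, 2, 1, 3): 8 + (-9) + 13 + 10 = 22
σ = (0, 2, 3, 1): 8 + (-9) + 8 + 25 = 32
σ = (0, 3, 1, 2): 8 + 5 + 13 + 21 = 47
σ = (0, 3, 2, 1): 8 + 5 + 23 + 25 = 61
σ = (1, 0, 2, 3): 21 + 1 + 23 + 10 = 55
σ = (1, 0, 3, 2): 21 + 1 + 8 + 21 = 51
σ = (1, 2, 0, 3): 21 + (-9) + 8 + 10 = 30
σ = (1, 2, 3, 0): 21 + (-9) + 8 + 28 = 48
σ = (1, 3, 0, 2): 21 + 5 + 8 + 21 = 55
σ = (1, 3, 2, 0): 21 + 5 + 23 + 28 = 77
σ = (2, 0, 1, 3): (-4) + 1 + 13 + 10 = 20
σ = (2, 0, 3, 1): (-4) + 1 + 8 + 25 = 30
σ = (2, 1, 0, 3): (-4) + 14 + 8 + 10 = 28
σ = (2, 1, 3, 0): (-4) + 14 + 8 + 28 = 46
σ = (2, 3, 0, 1): (-4) + 5 + 8 + 25 = 34
σ = (2, 3, 1, 0): (-4) + 5 + 13 + 28 = 42
σ = (3, 0, 1, 2): 20 + 1 + 13 + 21 = 55
σ = (3, 0, 2, 1): 20 + 1 + 23 + 25 = 69
σ = (3, 1, 0, 2): 20 + 14 + 8 + 21 = 63
σ = (3, 1, 2, 0): 20 + 14 + 23 + 28 = 85
σ = (3, 2, 0, 1): 20 + (-9) + 8 + 25 = 44
σ = (3, 2, 1, 0): 20 + (-9) + 13 + 28 = 52
Optimal value attained by: σ = (3, 1, 2, 0).
Answer: det⊕(M) = 85; verdict: NONSINGULAR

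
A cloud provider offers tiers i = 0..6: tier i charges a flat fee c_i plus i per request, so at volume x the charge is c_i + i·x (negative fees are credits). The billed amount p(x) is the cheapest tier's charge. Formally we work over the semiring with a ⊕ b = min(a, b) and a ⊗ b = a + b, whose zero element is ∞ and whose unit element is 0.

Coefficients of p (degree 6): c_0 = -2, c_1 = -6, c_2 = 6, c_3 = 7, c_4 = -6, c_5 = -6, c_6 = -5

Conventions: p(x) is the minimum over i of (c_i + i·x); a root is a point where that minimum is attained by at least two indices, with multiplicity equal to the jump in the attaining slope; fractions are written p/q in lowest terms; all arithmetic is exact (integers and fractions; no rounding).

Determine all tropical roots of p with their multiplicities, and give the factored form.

hull edge (i=0, c=-2) to (i=1, c=-6): slope -4, span 1
hull edge (i=1, c=-6) to (i=5, c=-6): slope 0, span 4
hull edge (i=5, c=-6) to (i=6, c=-5): slope 1, span 1
Factored form: p(x) = -5 ⊗ (x ⊕ (-1)) ⊗ (x ⊕ 0) ⊗ (x ⊕ 0) ⊗ (x ⊕ 0) ⊗ (x ⊕ 0) ⊗ (x ⊕ 4)
Answer: roots = -1 (mult 1), 0 (mult 4), 4 (mult 1)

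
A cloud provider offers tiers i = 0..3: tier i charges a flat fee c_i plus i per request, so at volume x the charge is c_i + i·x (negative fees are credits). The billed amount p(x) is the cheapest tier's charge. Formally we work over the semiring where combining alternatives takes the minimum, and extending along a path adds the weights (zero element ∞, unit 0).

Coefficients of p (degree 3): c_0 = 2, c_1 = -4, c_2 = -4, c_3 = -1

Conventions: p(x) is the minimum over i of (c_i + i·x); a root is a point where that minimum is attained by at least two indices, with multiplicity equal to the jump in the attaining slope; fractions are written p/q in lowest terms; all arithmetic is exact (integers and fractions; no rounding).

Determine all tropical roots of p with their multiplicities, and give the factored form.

hull edge (i=0, c=2) to (i=1, c=-4): slope -6, span 1
hull edge (i=1, c=-4) to (i=2, c=-4): slope 0, span 1
hull edge (i=2, c=-4) to (i=3, c=-1): slope 3, span 1
Factored form: p(x) = -1 ⊗ (x ⊕ (-3)) ⊗ (x ⊕ 0) ⊗ (x ⊕ 6)
Answer: roots = -3 (mult 1), 0 (mult 1), 6 (mult 1)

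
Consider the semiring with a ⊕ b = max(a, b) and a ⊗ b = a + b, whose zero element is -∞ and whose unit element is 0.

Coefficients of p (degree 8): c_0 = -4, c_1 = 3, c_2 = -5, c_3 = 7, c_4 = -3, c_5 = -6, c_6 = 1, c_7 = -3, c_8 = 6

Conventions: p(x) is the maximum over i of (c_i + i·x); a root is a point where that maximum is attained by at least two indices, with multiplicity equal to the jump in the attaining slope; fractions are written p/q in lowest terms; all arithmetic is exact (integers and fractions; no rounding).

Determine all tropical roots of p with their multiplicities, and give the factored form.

hull edge (i=0, c=-4) to (i=1, c=3): slope 7, span 1
hull edge (i=1, c=3) to (i=3, c=7): slope 2, span 2
hull edge (i=3, c=7) to (i=8, c=6): slope -1/5, span 5
Factored form: p(x) = 6 ⊗ (x ⊕ (-7)) ⊗ (x ⊕ (-2)) ⊗ (x ⊕ (-2)) ⊗ (x ⊕ 1/5) ⊗ (x ⊕ 1/5) ⊗ (x ⊕ 1/5) ⊗ (x ⊕ 1/5) ⊗ (x ⊕ 1/5)
Answer: roots = -7 (mult 1), -2 (mult 2), 1/5 (mult 5)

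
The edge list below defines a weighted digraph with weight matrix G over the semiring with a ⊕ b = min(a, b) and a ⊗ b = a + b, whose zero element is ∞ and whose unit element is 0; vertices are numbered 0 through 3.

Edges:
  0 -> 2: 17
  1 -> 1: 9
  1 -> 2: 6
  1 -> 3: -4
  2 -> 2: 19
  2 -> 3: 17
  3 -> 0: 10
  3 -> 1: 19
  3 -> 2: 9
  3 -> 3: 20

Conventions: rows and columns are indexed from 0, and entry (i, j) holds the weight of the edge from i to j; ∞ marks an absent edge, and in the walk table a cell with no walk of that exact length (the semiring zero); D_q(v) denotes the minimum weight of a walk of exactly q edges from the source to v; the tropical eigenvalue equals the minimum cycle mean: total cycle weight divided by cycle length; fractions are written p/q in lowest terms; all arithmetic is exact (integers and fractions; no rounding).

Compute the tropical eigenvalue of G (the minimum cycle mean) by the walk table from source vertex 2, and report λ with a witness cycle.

q=0: [∞, ∞, 0, ∞]
q=1: [∞, ∞, 19, 17]
q=2: [27, 36, 26, 36]
q=3: [46, 45, 42, 32]
q=4: [42, 51, 41, 41]
Optimal cycle mean attained by: cycle 1->3->1, total (-4) + 19, length 2.
Answer: λ = 15/2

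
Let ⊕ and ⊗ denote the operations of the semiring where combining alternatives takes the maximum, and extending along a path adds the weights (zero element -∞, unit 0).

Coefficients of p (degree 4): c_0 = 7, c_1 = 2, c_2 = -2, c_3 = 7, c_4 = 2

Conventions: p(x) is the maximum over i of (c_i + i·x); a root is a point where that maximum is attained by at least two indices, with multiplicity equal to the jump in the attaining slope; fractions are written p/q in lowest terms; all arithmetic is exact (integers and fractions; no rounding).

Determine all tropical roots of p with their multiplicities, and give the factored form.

hull edge (i=0, c=7) to (i=3, c=7): slope 0, span 3
hull edge (i=3, c=7) to (i=4, c=2): slope -5, span 1
Factored form: p(x) = 2 ⊗ (x ⊕ 0) ⊗ (x ⊕ 0) ⊗ (x ⊕ 0) ⊗ (x ⊕ 5)
Answer: roots = 0 (mult 3), 5 (mult 1)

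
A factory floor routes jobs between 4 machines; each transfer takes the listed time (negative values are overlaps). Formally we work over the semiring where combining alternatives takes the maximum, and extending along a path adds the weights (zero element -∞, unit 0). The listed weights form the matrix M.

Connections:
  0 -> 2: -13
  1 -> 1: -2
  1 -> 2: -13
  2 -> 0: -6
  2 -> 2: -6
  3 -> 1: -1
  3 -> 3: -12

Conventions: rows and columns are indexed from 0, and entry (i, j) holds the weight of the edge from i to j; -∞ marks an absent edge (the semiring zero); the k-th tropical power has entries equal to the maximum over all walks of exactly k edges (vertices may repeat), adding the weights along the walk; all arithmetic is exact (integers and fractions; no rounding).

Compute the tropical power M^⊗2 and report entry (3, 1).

M^⊗2:
  [-19, -∞, -19, -∞]
  [-19, -4, -15, -∞]
  [-12, -∞, -12, -∞]
  [-∞, -3, -14, -24]
Key observation: the optimum is the walk 3->1->1, with weight (-1) + (-2) = -3.
Optimal value attained by: walk 3->1->1.
Answer: (M^⊗2)[3][1] = -3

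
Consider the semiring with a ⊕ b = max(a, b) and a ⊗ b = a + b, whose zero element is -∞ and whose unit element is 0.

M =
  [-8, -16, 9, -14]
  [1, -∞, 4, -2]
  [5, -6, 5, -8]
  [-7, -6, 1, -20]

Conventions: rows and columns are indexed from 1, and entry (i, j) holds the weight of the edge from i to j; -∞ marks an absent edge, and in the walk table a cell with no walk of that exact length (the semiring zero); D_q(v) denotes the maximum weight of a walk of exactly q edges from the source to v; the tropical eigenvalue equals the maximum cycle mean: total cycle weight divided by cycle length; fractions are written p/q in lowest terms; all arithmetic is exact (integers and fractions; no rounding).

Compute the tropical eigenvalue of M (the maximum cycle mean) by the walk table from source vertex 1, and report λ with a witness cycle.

q=0: [0, -∞, -∞, -∞]
q=1: [-8, -16, 9, -14]
q=2: [14, 3, 14, 1]
q=3: [19, 8, 23, 6]
q=4: [28, 17, 28, 15]
Optimal cycle mean attained by: cycle 1->3->1, total 9 + 5, length 2.
Answer: λ = 7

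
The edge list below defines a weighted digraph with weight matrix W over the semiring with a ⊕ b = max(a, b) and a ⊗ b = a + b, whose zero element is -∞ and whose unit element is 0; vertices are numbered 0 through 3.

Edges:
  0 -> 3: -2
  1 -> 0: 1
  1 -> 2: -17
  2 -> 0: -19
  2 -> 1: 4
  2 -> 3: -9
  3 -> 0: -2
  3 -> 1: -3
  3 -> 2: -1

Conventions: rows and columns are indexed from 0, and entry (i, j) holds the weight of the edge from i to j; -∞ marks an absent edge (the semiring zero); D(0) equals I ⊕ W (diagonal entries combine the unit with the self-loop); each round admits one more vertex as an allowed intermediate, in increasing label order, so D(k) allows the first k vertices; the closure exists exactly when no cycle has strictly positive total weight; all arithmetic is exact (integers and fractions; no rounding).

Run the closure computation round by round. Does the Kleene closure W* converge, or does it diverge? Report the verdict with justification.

D(0):
  [0, -∞, -∞, -2]
  [1, 0, -17, -∞]
  [-19, 4, 0, -9]
  [-2, -3, -1, 0]
D(1):
  [0, -∞, -∞, -2]
  [1, 0, -17, -1]
  [-19, 4, 0, -9]
  [-2, -3, -1, 0]
D(2):
  [0, -∞, -∞, -2]
  [1, 0, -17, -1]
  [5, 4, 0, 3]
  [-2, -3, -1, 0]
Detection: at round 3, diagonal entry (3, 3) turns strictly positive.
Key observation: the cycle 3->2->1->0->3 has total weight (-1) + 4 + 1 + (-2), which is strictly positive.
Answer: DIVERGES — positive cycle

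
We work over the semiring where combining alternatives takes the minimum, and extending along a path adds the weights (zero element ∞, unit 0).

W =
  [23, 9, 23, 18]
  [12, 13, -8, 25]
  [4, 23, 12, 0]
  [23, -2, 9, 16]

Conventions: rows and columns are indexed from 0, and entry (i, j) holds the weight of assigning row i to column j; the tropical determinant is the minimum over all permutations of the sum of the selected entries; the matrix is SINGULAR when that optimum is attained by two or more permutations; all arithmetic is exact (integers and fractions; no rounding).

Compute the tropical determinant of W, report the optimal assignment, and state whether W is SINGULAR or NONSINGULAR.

σ = (0, 1, 2, 3): 23 + 13 + 12 + 16 = 64
σ = (0, 1, 3, 2): 23 + 13 + 0 + 9 = 45
σ = (0, 2, 1, 3): 23 + (-8) + 23 + 16 = 54
σ = (0, 2, 3, 1): 23 + (-8) + 0 + (-2) = 13
σ = (0, 3, 1, 2): 23 + 25 + 23 + 9 = 80
σ = (0, 3, 2, 1): 23 + 25 + 12 + (-2) = 58
σ = (1, 0, 2, 3): 9 + 12 + 12 + 16 = 49
σ = (1, 0, 3, 2): 9 + 12 + 0 + 9 = 30
σ = (1, 2, 0, 3): 9 + (-8) + 4 + 16 = 21
σ = (1, 2, 3, 0): 9 + (-8) + 0 + 23 = 24
σ = (1, 3, 0, 2): 9 + 25 + 4 + 9 = 47
σ = (1, 3, 2, 0): 9 + 25 + 12 + 23 = 69
σ = (2, 0, 1, 3): 23 + 12 + 23 + 16 = 74
σ = (2, 0, 3, 1): 23 + 12 + 0 + (-2) = 33
σ = (2, 1, 0, 3): 23 + 13 + 4 + 16 = 56
σ = (2, 1, 3, 0): 23 + 13 + 0 + 23 = 59
σ = (2, 3, 0, 1): 23 + 25 + 4 + (-2) = 50
σ = (2, 3, 1, 0): 23 + 25 + 23 + 23 = 94
σ = (3, 0, 1, 2): 18 + 12 + 23 + 9 = 62
σ = (3, 0, 2, 1): 18 + 12 + 12 + (-2) = 40
σ = (3, 1, 0, 2): 18 + 13 + 4 + 9 = 44
σ = (3, 1, 2, 0): 18 + 13 + 12 + 23 = 66
σ = (3, 2, 0, 1): 18 + (-8) + 4 + (-2) = 12
σ = (3, 2, 1, 0): 18 + (-8) + 23 + 23 = 56
Optimal value attained by: σ = (3, 2, 0, 1).
Answer: det⊕(W) = 12; verdict: NONSINGULAR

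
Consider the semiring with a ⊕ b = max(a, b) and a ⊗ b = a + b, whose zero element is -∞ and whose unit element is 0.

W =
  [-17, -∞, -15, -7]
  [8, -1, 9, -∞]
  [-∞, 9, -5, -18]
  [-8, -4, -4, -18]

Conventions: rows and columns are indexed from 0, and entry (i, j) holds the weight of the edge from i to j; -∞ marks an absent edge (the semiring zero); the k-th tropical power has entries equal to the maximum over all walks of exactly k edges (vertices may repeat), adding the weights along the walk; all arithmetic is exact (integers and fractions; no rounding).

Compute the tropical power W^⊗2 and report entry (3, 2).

W^⊗2:
  [-15, -6, -11, -24]
  [7, 18, 8, 1]
  [17, 8, 18, -23]
  [4, 5, 5, -15]
Key observation: the optimum is the walk 3->1->2, with weight (-4) + 9 = 5.
Optimal value attained by: walk 3->1->2.
Answer: (W^⊗2)[3][2] = 5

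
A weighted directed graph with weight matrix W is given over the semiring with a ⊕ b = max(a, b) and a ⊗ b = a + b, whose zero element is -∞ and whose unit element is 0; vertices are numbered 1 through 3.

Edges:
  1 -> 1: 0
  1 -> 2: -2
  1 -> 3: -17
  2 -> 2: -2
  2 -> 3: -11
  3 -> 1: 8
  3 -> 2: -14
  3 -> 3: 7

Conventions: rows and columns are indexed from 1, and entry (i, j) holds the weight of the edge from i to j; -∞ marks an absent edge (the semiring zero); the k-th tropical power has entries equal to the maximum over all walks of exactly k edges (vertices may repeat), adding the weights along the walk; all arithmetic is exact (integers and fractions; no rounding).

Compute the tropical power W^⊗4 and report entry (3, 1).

W^⊗2:
  [0, -2, -10]
  [-3, -4, -4]
  [15, 6, 14]
W^⊗3:
  [0, -2, -3]
  [4, -5, 3]
  [22, 13, 21]
W^⊗4:
  [5, -2, 4]
  [11, 2, 10]
  [29, 20, 28]
Key observation: the optimum is the walk 3->3->3->3->1, with weight 7 + 7 + 7 + 8 = 29.
Optimal value attained by: walk 3->3->3->3->1.
Answer: (W^⊗4)[3][1] = 29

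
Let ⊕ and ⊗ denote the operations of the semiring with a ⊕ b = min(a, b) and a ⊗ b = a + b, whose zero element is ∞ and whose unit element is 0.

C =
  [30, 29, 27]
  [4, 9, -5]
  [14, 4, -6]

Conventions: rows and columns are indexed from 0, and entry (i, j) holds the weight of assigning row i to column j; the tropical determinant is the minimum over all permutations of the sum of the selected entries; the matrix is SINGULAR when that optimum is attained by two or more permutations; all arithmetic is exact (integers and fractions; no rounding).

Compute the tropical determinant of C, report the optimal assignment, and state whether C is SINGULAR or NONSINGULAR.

σ = (0, 1, 2): 30 + 9 + (-6) = 33
σ = (0, 2, 1): 30 + (-5) + 4 = 29
σ = (1, 0, 2): 29 + 4 + (-6) = 27
σ = (1, 2, 0): 29 + (-5) + 14 = 38
σ = (2, 0, 1): 27 + 4 + 4 = 35
σ = (2, 1, 0): 27 + 9 + 14 = 50
Optimal value attained by: σ = (1, 0, 2).
Answer: det⊕(C) = 27; verdict: NONSINGULAR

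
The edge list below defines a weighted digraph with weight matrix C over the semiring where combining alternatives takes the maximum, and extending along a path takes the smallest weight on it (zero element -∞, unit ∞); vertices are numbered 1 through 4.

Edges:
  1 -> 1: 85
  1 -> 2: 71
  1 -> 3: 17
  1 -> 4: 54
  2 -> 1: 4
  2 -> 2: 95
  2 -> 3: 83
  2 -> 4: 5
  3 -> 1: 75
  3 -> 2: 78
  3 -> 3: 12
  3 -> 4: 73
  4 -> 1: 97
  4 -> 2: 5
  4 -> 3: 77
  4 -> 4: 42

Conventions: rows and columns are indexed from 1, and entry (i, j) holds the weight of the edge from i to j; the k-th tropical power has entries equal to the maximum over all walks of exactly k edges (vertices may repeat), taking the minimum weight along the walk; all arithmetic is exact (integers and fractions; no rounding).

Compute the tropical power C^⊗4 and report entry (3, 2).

C^⊗2:
  [85, 71, 71, 54]
  [75, 95, 83, 73]
  [75, 78, 78, 54]
  [85, 77, 42, 73]
C^⊗3:
  [85, 71, 71, 71]
  [75, 95, 83, 73]
  [75, 78, 78, 73]
  [85, 77, 77, 54]
C^⊗4:
  [85, 71, 71, 71]
  [75, 95, 83, 73]
  [75, 78, 78, 73]
  [85, 77, 77, 73]
Key observation: the optimum is the walk 3->2->2->2->2, with weight 78 min 95 min 95 min 95 = 78.
Optimal value attained by: walk 3->2->2->2->2.
Answer: (C^⊗4)[3][2] = 78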